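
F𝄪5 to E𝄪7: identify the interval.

F to E spans seven letter names (F-G-A-B-C-D-E), plus an octave: a fourteenth.
F##5 to E##7 is 23 semitones, matching the major fourteenth exactly, so the quality is major.
(Equivalently, a compound major seventh: a major seventh plus an octave.)

major 14th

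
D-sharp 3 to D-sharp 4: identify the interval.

D to D is the same letter name, plus an octave, so the interval is some kind of octave.
D#3 to D#4 is 12 semitones, matching the perfect octave exactly, so the quality is perfect.

perfect octave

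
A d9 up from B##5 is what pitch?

The ninth's letter: B up two letter names plus an octave → C.
A diminished ninth is 12 semitones; 12 semitones up from B##5 gives C#7.

C#7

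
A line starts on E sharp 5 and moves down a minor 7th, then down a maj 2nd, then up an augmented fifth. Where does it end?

A minor seventh down from E#5 is F##4.
F##4 down a major second → E#4 (2 semitones).
An augmented fifth up from E#4 is B##4.

B double-sharp 4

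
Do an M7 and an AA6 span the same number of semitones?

Yes

Both span 11 semitones: a major seventh and a doubly augmented sixth are the same chromatic distance.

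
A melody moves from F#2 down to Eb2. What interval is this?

Descending from F#2 to Eb2 is the same interval as ascending Eb2 to F#2.
E to F spans two letter names (E-F): a second.
Eb2 to F#2 spans 3 semitones — one semitone wider than the major second (2) — giving an augmented second.

augmented second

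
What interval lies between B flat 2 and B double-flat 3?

diminished 8th

B to B is the same letter name, plus an octave: an octave.
A perfect octave would be 12 semitones; Bb2 to Bbb3 is 11, one semitone narrower, so the interval is diminished.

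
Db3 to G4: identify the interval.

augmented 11th

D to G spans four letter names (D-E-F-G), plus an octave: an eleventh.
The perfect eleventh is 17 semitones; here we have 18, one semitone wider: augmented.
(Equivalently, a compound augmented fourth: an augmented fourth plus an octave.)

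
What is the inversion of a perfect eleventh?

First reduce the compound perfect eleventh to its simple form, a perfect fourth.
Inverted interval numbers add to nine, so a fourth pairs with a fifth (4 + 5 = 9).
Quality inverts too: perfect stays perfect. That makes the inversion a perfect fifth.

perfect fifth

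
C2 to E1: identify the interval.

Descending from C2 to E1 is the same interval as ascending E1 to C2.
E to C spans six letter names (E-F-G-A-B-C): a sixth.
A major sixth would be 9 semitones, but E1 to C2 is 8 — one semitone narrower, making it a minor sixth.

m6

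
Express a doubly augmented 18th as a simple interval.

doubly augmented 4th

Subtracting seven from the interval number removes an octave: 18 − 14 = 4.
So a doubly augmented eighteenth is 2 octaves plus a doubly augmented fourth. The quality is unchanged.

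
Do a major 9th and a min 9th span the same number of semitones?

No

A major ninth is 14 semitones but a minor ninth is 13 semitones — different sizes.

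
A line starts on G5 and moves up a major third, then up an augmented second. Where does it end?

C##6

A major third up from G5 is B5.
Up an augmented second from B5: C##6 (3 semitones up).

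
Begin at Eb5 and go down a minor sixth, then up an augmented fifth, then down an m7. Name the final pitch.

E#4

A minor sixth down from Eb5 is G4.
Up an augmented fifth from G4: D#5 (8 semitones up).
D#5 down a minor seventh → E#4 (10 semitones).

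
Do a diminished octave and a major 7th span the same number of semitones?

A diminished octave = 11 semitones = a major seventh; enharmonically equal.

Yes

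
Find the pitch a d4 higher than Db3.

Four letter names up from D: G.
A diminished fourth is 4 semitones; 4 semitones up from Db3 gives Gbb3.

Gbb3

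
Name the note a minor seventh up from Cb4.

Counting seven letter names up from C lands on B.
A minor seventh spans 10 semitones, so from Cb4 the target pitch is Bbb4.

Bbb4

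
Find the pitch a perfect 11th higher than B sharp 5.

E sharp 7

Counting four letter names plus an octave up from B lands on E.
A perfect eleventh is 17 semitones; 17 semitones up from B#5 gives E#7.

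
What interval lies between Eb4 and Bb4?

E to B spans five letter names (E-F-G-A-B): a fifth.
The perfect fifth spans 7 semitones, and Eb4 to Bb4 is exactly 7 semitones — so this is a perfect fifth.

perfect 5th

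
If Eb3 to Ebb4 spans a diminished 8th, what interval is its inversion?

A1

Interval numbers invert to sum to nine: 8 + 1 = 9, so an octave inverts to a unison.
And diminished becomes augmented under inversion, so we get an augmented unison.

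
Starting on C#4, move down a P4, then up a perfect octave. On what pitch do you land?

C#4 down a perfect fourth → G#3 (5 semitones).
Up a perfect octave from G#3: G#4 (12 semitones up).

G#4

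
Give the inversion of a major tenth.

First reduce the compound major tenth to its simple form, a major third.
The rule of nine gives the new number: 9 − 3 = 6, so a third becomes a sixth.
Quality inverts too: major becomes minor. That makes the inversion a minor sixth.

minor sixth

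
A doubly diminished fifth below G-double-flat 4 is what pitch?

C 4

Counting five letter names down from G lands on C.
Moving 5 semitones down from Gbb4 (the size of a doubly diminished fifth) reaches C4.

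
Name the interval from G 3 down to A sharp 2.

diminished seventh

Descending from G3 to A#2 is the same interval as ascending A#2 to G3.
A to G spans seven letter names (A-B-C-D-E-F-G) — that makes it a seventh of some quality.
The major seventh is 11 semitones; here we have 9, two semitones narrower: diminished.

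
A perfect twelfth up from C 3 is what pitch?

G 4

Five letters up from C (plus an octave) reaches G.
A perfect twelfth is 19 semitones; 19 semitones up from C3 gives G4.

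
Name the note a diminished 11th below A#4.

E##3

Four letters down from A (plus an octave) reaches E.
A diminished eleventh is 16 semitones; 16 semitones down from A#4 gives E##3.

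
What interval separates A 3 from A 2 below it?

perfect 8th

Descending from A3 to A2 is the same interval as ascending A2 to A3.
A to A is the same letter name, plus an octave — that makes it an octave of some quality.
A2 to A3 is 12 semitones, matching the perfect octave exactly, so the quality is perfect.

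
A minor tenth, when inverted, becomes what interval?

First reduce the compound minor tenth to its simple form, a minor third.
The rule of nine gives the new number: 9 − 3 = 6, so a third becomes a sixth.
The quality also flips — minor becomes major — giving a major sixth.

major 6th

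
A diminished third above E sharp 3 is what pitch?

G 3

Three letter names up from E: G.
Moving 2 semitones up from E#3 (the size of a diminished third) reaches G3.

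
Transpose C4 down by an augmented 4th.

Gb3

Four letter names down from C: G.
An augmented fourth spans 6 semitones, so from C4 the target pitch is Gb3.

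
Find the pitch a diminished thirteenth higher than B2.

Gb4

Six letters up from B (plus an octave) reaches G.
Moving 19 semitones up from B2 (the size of a diminished thirteenth) reaches Gb4.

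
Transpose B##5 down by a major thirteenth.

The thirteenth's letter: B down six letter names plus an octave → D.
A major thirteenth spans 21 semitones, so from B##5 the target pitch is D##4.

D##4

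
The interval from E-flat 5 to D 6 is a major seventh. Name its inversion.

minor 2nd

Interval numbers invert to sum to nine: 7 + 2 = 9, so a seventh inverts to a second.
The quality also flips — major becomes minor — giving a minor second.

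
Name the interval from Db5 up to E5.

D to E spans two letter names (D-E) — that makes it a second of some quality.
Db5 to E5 spans 3 semitones — one semitone wider than the major second (2) — giving an augmented second.

A2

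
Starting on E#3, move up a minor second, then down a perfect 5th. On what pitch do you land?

B2

A minor second up from E#3 is F#3.
F#3 down a perfect fifth → B2 (7 semitones).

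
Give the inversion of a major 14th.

minor second

First reduce the compound major fourteenth to its simple form, a major seventh.
Inverted interval numbers add to nine, so a seventh pairs with a second (7 + 2 = 9).
Quality inverts too: major becomes minor. That makes the inversion a minor second.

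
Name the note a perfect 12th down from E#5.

Counting five letter names plus an octave down from E lands on A.
Moving 19 semitones down from E#5 (the size of a perfect twelfth) reaches A#3.

A#3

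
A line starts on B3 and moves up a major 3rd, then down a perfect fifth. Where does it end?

G#3

B3 up a major third → D#4 (4 semitones).
Down a perfect fifth from D#4: G#3 (7 semitones down).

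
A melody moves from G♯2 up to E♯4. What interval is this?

M13

G to E spans six letter names (G-A-B-C-D-E), plus an octave, so the interval is some kind of thirteenth.
Counting semitones, G#2→E#4 is 21, which is the major thirteenth.
(Equivalently, a compound major sixth: a major sixth plus an octave.)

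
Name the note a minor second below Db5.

Two letter names down from D: C.
A minor second spans 1 semitone, so from Db5 the target pitch is C5.

C5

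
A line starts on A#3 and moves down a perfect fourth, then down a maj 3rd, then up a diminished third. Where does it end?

Down a perfect fourth from A#3: E#3 (5 semitones down).
A major third down from E#3 is C#3.
C#3 up a diminished third → Eb3 (2 semitones).

Eb3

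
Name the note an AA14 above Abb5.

G#7

Counting seven letter names plus an octave up from A lands on G.
Moving 25 semitones up from Abb5 (the size of a doubly augmented fourteenth) reaches G#7.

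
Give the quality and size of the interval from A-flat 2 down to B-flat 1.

Descending from Ab2 to Bb1 is the same interval as ascending Bb1 to Ab2.
B to A spans seven letter names (B-C-D-E-F-G-A): a seventh.
At 10 semitones, Bb1→Ab2 falls one short of a major seventh: minor.

minor seventh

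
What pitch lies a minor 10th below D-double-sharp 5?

B-double-sharp 3

Counting three letter names plus an octave down from D lands on B.
Moving 15 semitones down from D##5 (the size of a minor tenth) reaches B##3.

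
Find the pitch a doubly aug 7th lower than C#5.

Dbb4

Counting seven letter names down from C lands on D.
A doubly augmented seventh spans 13 semitones, so from C#5 the target pitch is Dbb4.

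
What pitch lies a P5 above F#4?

C#5

Five letter names up from F: C.
A perfect fifth spans 7 semitones, so from F#4 the target pitch is C#5.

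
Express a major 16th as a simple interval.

Take out 2 octaves (14 from the number): 16 − 14 = 2.
Quality carries through unchanged, so the simple form is a major second.

M2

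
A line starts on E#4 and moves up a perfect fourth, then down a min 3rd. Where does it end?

F##4

A perfect fourth up from E#4 is A#4.
A minor third down from A#4 is F##4.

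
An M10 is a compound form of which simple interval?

Take out an octave (7 from the number): 10 − 7 = 3.
So a major tenth is an octave plus a major third. The quality is unchanged.

major third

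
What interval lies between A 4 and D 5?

perfect fourth

A to D spans four letter names (A-B-C-D): a fourth.
The perfect fourth spans 5 semitones, and A4 to D5 is exactly 5 semitones — so this is a perfect fourth.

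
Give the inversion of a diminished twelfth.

augmented 4th

First reduce the compound diminished twelfth to its simple form, a diminished fifth.
Interval numbers invert to sum to nine: 5 + 4 = 9, so a fifth inverts to a fourth.
Quality inverts too: diminished becomes augmented. That makes the inversion an augmented fourth.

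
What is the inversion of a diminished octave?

augmented unison

The rule of nine gives the new number: 9 − 8 = 1, so an octave becomes a unison.
Quality inverts too: diminished becomes augmented. That makes the inversion an augmented unison.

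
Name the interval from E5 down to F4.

major 7th

Descending from E5 to F4 is the same interval as ascending F4 to E5.
F to E spans seven letter names (F-G-A-B-C-D-E) — that makes it a seventh of some quality.
The major seventh spans 11 semitones, and F4 to E5 is exactly 11 semitones — so this is a major seventh.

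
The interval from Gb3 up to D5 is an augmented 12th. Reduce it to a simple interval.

Subtracting seven from the interval number removes an octave: 12 − 7 = 5.
Quality carries through unchanged, so the simple form is an augmented fifth.

A5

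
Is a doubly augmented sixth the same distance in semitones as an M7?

Both span 11 semitones: a doubly augmented sixth and a major seventh are the same chromatic distance.

Yes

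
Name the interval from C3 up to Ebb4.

C to E spans three letter names (C-D-E), plus an octave — that makes it a tenth of some quality.
The major tenth is 16 semitones; here we have 14, two semitones narrower: diminished.
(Equivalently, a compound diminished third: a diminished third plus an octave.)

diminished tenth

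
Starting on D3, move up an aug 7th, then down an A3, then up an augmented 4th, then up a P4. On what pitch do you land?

Up an augmented seventh from D3: C##4 (12 semitones up).
Down an augmented third from C##4: A3 (5 semitones down).
An augmented fourth up from A3 is D#4.
Up a perfect fourth from D#4: G#4 (5 semitones up).

G#4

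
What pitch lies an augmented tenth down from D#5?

Counting three letter names plus an octave down from D lands on B.
An augmented tenth is 17 semitones; 17 semitones down from D#5 gives Bb3.

Bb3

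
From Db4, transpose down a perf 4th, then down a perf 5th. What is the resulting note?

Db3

A perfect fourth down from Db4 is Ab3.
Ab3 down a perfect fifth → Db3 (7 semitones).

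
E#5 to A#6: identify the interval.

E to A spans four letter names (E-F-G-A), plus an octave — that makes it an eleventh of some quality.
The perfect eleventh spans 17 semitones, and E#5 to A#6 is exactly 17 semitones — so this is a perfect eleventh.
(Equivalently, a compound perfect fourth: a perfect fourth plus an octave.)

perfect 11th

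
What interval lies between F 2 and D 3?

major sixth

F to D spans six letter names (F-G-A-B-C-D) — that makes it a sixth of some quality.
Counting semitones, F2→D3 is 9, which is the major sixth.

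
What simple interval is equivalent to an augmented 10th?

Each octave removed subtracts seven from the number: 10 − 7 = 3.
That makes an augmented tenth a compound augmented third — an octave plus an augmented third.

augmented 3rd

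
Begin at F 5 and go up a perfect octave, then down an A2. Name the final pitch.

E double-flat 6

F5 up a perfect octave → F6 (12 semitones).
Down an augmented second from F6: Ebb6 (3 semitones down).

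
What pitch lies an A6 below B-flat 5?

D-double-flat 5

Six letter names down from B: D.
Moving 10 semitones down from Bb5 (the size of an augmented sixth) reaches Dbb5.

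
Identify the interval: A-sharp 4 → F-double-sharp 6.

major thirteenth

A to F spans six letter names (A-B-C-D-E-F), plus an octave: a thirteenth.
A#4 to F##6 is 21 semitones, matching the major thirteenth exactly, so the quality is major.
(Equivalently, a compound major sixth: a major sixth plus an octave.)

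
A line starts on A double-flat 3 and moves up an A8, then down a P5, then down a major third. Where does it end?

Up an augmented octave from Abb3: Ab4 (13 semitones up).
Ab4 down a perfect fifth → Db4 (7 semitones).
Down a major third from Db4: Bbb3 (4 semitones down).

B double-flat 3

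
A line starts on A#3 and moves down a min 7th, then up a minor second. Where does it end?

C#3

A#3 down a minor seventh → B#2 (10 semitones).
A minor second up from B#2 is C#3.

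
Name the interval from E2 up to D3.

E to D spans seven letter names (E-F-G-A-B-C-D) — that makes it a seventh of some quality.
E2 to D3 is 10 semitones, a half step short of the major seventh (11), so this is minor.

m7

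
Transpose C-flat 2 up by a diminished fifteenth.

The letter stays C (same as the start), shifted two octaves up.
Moving 23 semitones up from Cb2 (the size of a diminished fifteenth) reaches Cbb4.

C-double-flat 4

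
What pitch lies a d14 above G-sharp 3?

Counting seven letter names plus an octave up from G lands on F.
A diminished fourteenth spans 21 semitones, so from G#3 the target pitch is F5.

F 5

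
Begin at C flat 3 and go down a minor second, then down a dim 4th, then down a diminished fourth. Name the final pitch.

A minor second down from Cb3 is Bb2.
Bb2 down a diminished fourth → F#2 (4 semitones).
F#2 down a diminished fourth → C##2 (4 semitones).

C double-sharp 2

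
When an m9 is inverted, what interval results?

First reduce the compound minor ninth to its simple form, a minor second.
The rule of nine gives the new number: 9 − 2 = 7, so a second becomes a seventh.
Quality inverts too: minor becomes major. That makes the inversion a major seventh.

M7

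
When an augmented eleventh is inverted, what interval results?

First reduce the compound augmented eleventh to its simple form, an augmented fourth.
The rule of nine gives the new number: 9 − 4 = 5, so a fourth becomes a fifth.
Quality inverts too: augmented becomes diminished. That makes the inversion a diminished fifth.

d5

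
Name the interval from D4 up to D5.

D to D is the same letter name, plus an octave: an octave.
The perfect octave spans 12 semitones, and D4 to D5 is exactly 12 semitones — so this is a perfect octave.

perfect octave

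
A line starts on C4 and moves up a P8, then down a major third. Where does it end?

C4 up a perfect octave → C5 (12 semitones).
A major third down from C5 is Ab4.

Ab4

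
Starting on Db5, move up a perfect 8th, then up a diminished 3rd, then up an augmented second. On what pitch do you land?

A perfect octave up from Db5 is Db6.
A diminished third up from Db6 is Fbb6.
Up an augmented second from Fbb6: Gb6 (3 semitones up).

Gb6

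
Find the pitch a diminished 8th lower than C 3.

C-sharp 2

For an octave the letter name doesn't change: still C, an octave down.
Moving 11 semitones down from C3 (the size of a diminished octave) reaches C#2.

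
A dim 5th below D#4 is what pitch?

G##3

The fifth takes the letter from D down to G.
A diminished fifth spans 6 semitones, so from D#4 the target pitch is G##3.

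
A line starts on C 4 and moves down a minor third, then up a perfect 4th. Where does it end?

C4 down a minor third → A3 (3 semitones).
Up a perfect fourth from A3: D4 (5 semitones up).

D 4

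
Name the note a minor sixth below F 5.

A 4

The sixth takes the letter from F down to A.
A minor sixth spans 8 semitones, so from F5 the target pitch is A4.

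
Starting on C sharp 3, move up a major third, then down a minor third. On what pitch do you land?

A major third up from C#3 is E#3.
E#3 down a minor third → C##3 (3 semitones).

C double-sharp 3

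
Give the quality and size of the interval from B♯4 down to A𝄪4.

m2

Descending from B#4 to A##4 is the same interval as ascending A##4 to B#4.
A to B spans two letter names (A-B), so the interval is some kind of second.
A major second would be 2 semitones, but A##4 to B#4 is 1 — one semitone narrower, making it a minor second.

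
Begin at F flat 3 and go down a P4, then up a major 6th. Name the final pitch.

A flat 3

A perfect fourth down from Fb3 is Cb3.
Up a major sixth from Cb3: Ab3 (9 semitones up).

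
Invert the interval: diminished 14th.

A2

First reduce the compound diminished fourteenth to its simple form, a diminished seventh.
Interval numbers invert to sum to nine: 7 + 2 = 9, so a seventh inverts to a second.
The quality also flips — diminished becomes augmented — giving an augmented second.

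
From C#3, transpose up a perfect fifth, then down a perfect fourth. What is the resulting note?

D#3

Up a perfect fifth from C#3: G#3 (7 semitones up).
G#3 down a perfect fourth → D#3 (5 semitones).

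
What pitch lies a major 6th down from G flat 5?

The sixth takes the letter from G down to B.
Moving 9 semitones down from Gb5 (the size of a major sixth) reaches Bbb4.

B double-flat 4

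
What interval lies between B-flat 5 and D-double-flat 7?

B to D spans three letter names (B-C-D), plus an octave — that makes it a tenth of some quality.
A major tenth would be 16 semitones; Bb5 to Dbb7 is 14, two semitones narrower, so the interval is diminished.
(Equivalently, a compound diminished third: a diminished third plus an octave.)

d10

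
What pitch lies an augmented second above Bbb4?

C5

The second takes the letter from B up to C.
An augmented second is 3 semitones; 3 semitones up from Bbb4 gives C5.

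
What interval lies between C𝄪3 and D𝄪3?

major 2nd

C to D spans two letter names (C-D) — that makes it a second of some quality.
C##3 to D##3 is 2 semitones, matching the major second exactly, so the quality is major.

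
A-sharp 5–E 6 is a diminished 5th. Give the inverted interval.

A4

The rule of nine gives the new number: 9 − 5 = 4, so a fifth becomes a fourth.
Quality inverts too: diminished becomes augmented. That makes the inversion an augmented fourth.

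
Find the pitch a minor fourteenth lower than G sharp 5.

Counting seven letter names plus an octave down from G lands on A.
A minor fourteenth is 22 semitones; 22 semitones down from G#5 gives A#3.

A sharp 3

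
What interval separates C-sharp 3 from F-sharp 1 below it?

Descending from C#3 to F#1 is the same interval as ascending F#1 to C#3.
F to C spans five letter names (F-G-A-B-C), plus an octave: a twelfth.
F#1 to C#3 is 19 semitones, matching the perfect twelfth exactly, so the quality is perfect.
(Equivalently, a compound perfect fifth: a perfect fifth plus an octave.)

P12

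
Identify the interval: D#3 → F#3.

minor 3rd

D to F spans three letter names (D-E-F), so the interval is some kind of third.
D#3 to F#3 is 3 semitones, a half step short of the major third (4), so this is minor.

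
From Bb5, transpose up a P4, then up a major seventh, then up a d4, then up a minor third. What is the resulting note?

Bbb7

Up a perfect fourth from Bb5: Eb6 (5 semitones up).
Eb6 up a major seventh → D7 (11 semitones).
A diminished fourth up from D7 is Gb7.
Gb7 up a minor third → Bbb7 (3 semitones).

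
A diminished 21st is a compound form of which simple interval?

Each octave removed subtracts seven from the number: 21 − 14 = 7.
That makes a diminished twenty-first a compound diminished seventh — 2 octaves plus a diminished seventh.

diminished 7th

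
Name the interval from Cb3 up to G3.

C to G spans five letter names (C-D-E-F-G), so the interval is some kind of fifth.
The perfect fifth is 7 semitones; here we have 8, one semitone wider: augmented.

augmented fifth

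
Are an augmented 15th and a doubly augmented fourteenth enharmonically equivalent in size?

Yes

An augmented fifteenth spans 25 semitones, and a doubly augmented fourteenth also spans 25 semitones — they're enharmonic.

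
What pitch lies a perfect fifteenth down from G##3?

A fifteenth keeps the letter name G, two octaves down from G.
A perfect fifteenth spans 24 semitones, so from G##3 the target pitch is G##1.

G##1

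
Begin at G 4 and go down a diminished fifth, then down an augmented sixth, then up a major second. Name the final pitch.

Down a diminished fifth from G4: C#4 (6 semitones down).
An augmented sixth down from C#4 is Eb3.
Eb3 up a major second → F3 (2 semitones).

F 3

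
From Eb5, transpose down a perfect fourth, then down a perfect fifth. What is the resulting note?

Eb4

Down a perfect fourth from Eb5: Bb4 (5 semitones down).
Bb4 down a perfect fifth → Eb4 (7 semitones).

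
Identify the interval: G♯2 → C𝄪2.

Descending from G#2 to C##2 is the same interval as ascending C##2 to G#2.
C to G spans five letter names (C-D-E-F-G) — that makes it a fifth of some quality.
A perfect fifth would be 7 semitones; C##2 to G#2 is 6, one semitone narrower, so the interval is diminished.

diminished fifth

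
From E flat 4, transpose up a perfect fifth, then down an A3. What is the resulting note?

A perfect fifth up from Eb4 is Bb4.
Down an augmented third from Bb4: Gbb4 (5 semitones down).

G double-flat 4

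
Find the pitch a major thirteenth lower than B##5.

D##4

The thirteenth's letter: B down six letter names plus an octave → D.
Moving 21 semitones down from B##5 (the size of a major thirteenth) reaches D##4.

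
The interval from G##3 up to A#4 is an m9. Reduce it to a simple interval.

minor second

Each octave removed subtracts seven from the number: 9 − 7 = 2.
Quality carries through unchanged, so the simple form is a minor second.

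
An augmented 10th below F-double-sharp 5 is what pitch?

Counting three letter names plus an octave down from F lands on D.
Moving 17 semitones down from F##5 (the size of an augmented tenth) reaches D4.

D 4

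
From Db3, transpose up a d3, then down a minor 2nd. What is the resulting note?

Ebb3

Db3 up a diminished third → Fbb3 (2 semitones).
Fbb3 down a minor second → Ebb3 (1 semitone).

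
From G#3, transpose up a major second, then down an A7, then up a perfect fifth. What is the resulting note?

Up a major second from G#3: A#3 (2 semitones up).
Down an augmented seventh from A#3: Bb2 (12 semitones down).
Bb2 up a perfect fifth → F3 (7 semitones).

F3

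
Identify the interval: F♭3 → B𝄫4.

perfect eleventh

F to B spans four letter names (F-G-A-B), plus an octave — that makes it an eleventh of some quality.
Counting semitones, Fb3→Bbb4 is 17, which is the perfect eleventh.
(Equivalently, a compound perfect fourth: a perfect fourth plus an octave.)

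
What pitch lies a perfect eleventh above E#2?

Counting four letter names plus an octave up from E lands on A.
A perfect eleventh is 17 semitones; 17 semitones up from E#2 gives A#3.

A#3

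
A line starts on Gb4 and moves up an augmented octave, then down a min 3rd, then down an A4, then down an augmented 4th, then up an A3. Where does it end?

A4

An augmented octave up from Gb4 is G5.
Down a minor third from G5: E5 (3 semitones down).
E5 down an augmented fourth → Bb4 (6 semitones).
Down an augmented fourth from Bb4: Fb4 (6 semitones down).
An augmented third up from Fb4 is A4.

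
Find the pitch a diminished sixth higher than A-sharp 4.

The sixth takes the letter from A up to F.
A diminished sixth is 7 semitones; 7 semitones up from A#4 gives F5.

F 5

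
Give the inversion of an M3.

minor sixth

Inverted interval numbers add to nine, so a third pairs with a sixth (3 + 6 = 9).
The quality also flips — major becomes minor — giving a minor sixth.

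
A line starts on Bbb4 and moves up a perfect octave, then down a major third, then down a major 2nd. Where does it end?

Bbb4 up a perfect octave → Bbb5 (12 semitones).
A major third down from Bbb5 is Gbb5.
Gbb5 down a major second → Fbb5 (2 semitones).

Fbb5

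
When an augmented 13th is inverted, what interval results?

d3

First reduce the compound augmented thirteenth to its simple form, an augmented sixth.
The rule of nine gives the new number: 9 − 6 = 3, so a sixth becomes a third.
Quality inverts too: augmented becomes diminished. That makes the inversion a diminished third.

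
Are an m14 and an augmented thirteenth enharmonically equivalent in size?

Yes

A minor fourteenth spans 22 semitones, and an augmented thirteenth also spans 22 semitones — they're enharmonic.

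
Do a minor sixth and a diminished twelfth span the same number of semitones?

8 semitones (minor sixth) vs 18 semitones (diminished twelfth): not equal.

No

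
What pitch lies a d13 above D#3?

Six letters up from D (plus an octave) reaches B.
Moving 19 semitones up from D#3 (the size of a diminished thirteenth) reaches Bb4.

Bb4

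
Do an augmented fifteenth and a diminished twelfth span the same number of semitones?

An augmented fifteenth spans 25 semitones; a diminished twelfth spans 18 semitones. They differ by 7.

No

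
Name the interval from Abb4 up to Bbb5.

A to B spans two letter names (A-B), plus an octave, so the interval is some kind of ninth.
The major ninth spans 14 semitones, and Abb4 to Bbb5 is exactly 14 semitones — so this is a major ninth.
(Equivalently, a compound major second: a major second plus an octave.)

M9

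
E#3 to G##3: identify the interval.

E to G spans three letter names (E-F-G): a third.
The major third spans 4 semitones, and E#3 to G##3 is exactly 4 semitones — so this is a major third.

major third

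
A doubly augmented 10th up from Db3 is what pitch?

F##4

Three letters up from D (plus an octave) reaches F.
A doubly augmented tenth spans 18 semitones, so from Db3 the target pitch is F##4.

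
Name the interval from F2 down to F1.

Descending from F2 to F1 is the same interval as ascending F1 to F2.
F to F is the same letter name, plus an octave — that makes it an octave of some quality.
The perfect octave spans 12 semitones, and F1 to F2 is exactly 12 semitones — so this is a perfect octave.

perfect octave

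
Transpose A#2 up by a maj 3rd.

C##3

The third takes the letter from A up to C.
Moving 4 semitones up from A#2 (the size of a major third) reaches C##3.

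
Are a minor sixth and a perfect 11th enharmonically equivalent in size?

No

A minor sixth spans 8 semitones; a perfect eleventh spans 17 semitones. They differ by 9.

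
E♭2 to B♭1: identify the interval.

perfect fourth

Descending from Eb2 to Bb1 is the same interval as ascending Bb1 to Eb2.
B to E spans four letter names (B-C-D-E), so the interval is some kind of fourth.
The perfect fourth spans 5 semitones, and Bb1 to Eb2 is exactly 5 semitones — so this is a perfect fourth.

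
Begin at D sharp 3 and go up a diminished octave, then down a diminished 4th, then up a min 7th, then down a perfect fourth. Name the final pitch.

D sharp 4

D#3 up a diminished octave → D4 (11 semitones).
D4 down a diminished fourth → A#3 (4 semitones).
A minor seventh up from A#3 is G#4.
Down a perfect fourth from G#4: D#4 (5 semitones down).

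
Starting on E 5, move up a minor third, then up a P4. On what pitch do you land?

C 6

A minor third up from E5 is G5.
G5 up a perfect fourth → C6 (5 semitones).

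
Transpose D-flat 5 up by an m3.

F-flat 5

Three letter names up from D: F.
A minor third is 3 semitones; 3 semitones up from Db5 gives Fb5.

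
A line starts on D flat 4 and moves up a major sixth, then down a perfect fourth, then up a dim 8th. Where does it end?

F flat 5

A major sixth up from Db4 is Bb4.
Down a perfect fourth from Bb4: F4 (5 semitones down).
A diminished octave up from F4 is Fb5.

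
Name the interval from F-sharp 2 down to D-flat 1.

Descending from F#2 to Db1 is the same interval as ascending Db1 to F#2.
D to F spans three letter names (D-E-F), plus an octave, so the interval is some kind of tenth.
A major tenth would be 16 semitones; Db1 to F#2 is 17, one semitone wider, so the interval is augmented.
(Equivalently, a compound augmented third: an augmented third plus an octave.)

augmented tenth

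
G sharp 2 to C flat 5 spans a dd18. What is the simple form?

Take out 2 octaves (14 from the number): 18 − 14 = 4.
So a doubly diminished eighteenth is 2 octaves plus a doubly diminished fourth. The quality is unchanged.

doubly diminished fourth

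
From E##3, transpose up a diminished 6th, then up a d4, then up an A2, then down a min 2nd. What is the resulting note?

Up a diminished sixth from E##3: C#4 (7 semitones up).
C#4 up a diminished fourth → F4 (4 semitones).
An augmented second up from F4 is G#4.
G#4 down a minor second → F##4 (1 semitone).

F##4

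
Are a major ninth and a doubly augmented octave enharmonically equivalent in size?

Both span 14 semitones: a major ninth and a doubly augmented octave are the same chromatic distance.

Yes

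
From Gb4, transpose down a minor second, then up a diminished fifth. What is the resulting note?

Cb5

Down a minor second from Gb4: F4 (1 semitone down).
A diminished fifth up from F4 is Cb5.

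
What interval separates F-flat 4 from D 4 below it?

diminished third

Descending from Fb4 to D4 is the same interval as ascending D4 to Fb4.
D to F spans three letter names (D-E-F) — that makes it a third of some quality.
The major third is 4 semitones; here we have 2, two semitones narrower: diminished.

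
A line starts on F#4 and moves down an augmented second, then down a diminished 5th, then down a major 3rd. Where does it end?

F3

F#4 down an augmented second → Eb4 (3 semitones).
Eb4 down a diminished fifth → A3 (6 semitones).
A major third down from A3 is F3.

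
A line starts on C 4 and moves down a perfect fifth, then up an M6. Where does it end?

Down a perfect fifth from C4: F3 (7 semitones down).
Up a major sixth from F3: D4 (9 semitones up).

D 4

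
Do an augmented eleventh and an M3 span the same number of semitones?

18 semitones (augmented eleventh) vs 4 semitones (major third): not equal.

No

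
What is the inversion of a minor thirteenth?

First reduce the compound minor thirteenth to its simple form, a minor sixth.
Inverted interval numbers add to nine, so a sixth pairs with a third (6 + 3 = 9).
And minor becomes major under inversion, so we get a major third.

M3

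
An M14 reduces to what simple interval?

Each octave removed subtracts seven from the number: 14 − 7 = 7.
That makes a major fourteenth a compound major seventh — an octave plus a major seventh.

M7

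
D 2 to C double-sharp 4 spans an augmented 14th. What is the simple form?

Subtracting seven from the interval number removes an octave: 14 − 7 = 7.
Quality carries through unchanged, so the simple form is an augmented seventh.

augmented seventh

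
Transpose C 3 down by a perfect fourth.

Counting four letter names down from C lands on G.
A perfect fourth spans 5 semitones, so from C3 the target pitch is G2.

G 2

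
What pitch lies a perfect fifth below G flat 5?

Counting five letter names down from G lands on C.
A perfect fifth is 7 semitones; 7 semitones down from Gb5 gives Cb5.

C flat 5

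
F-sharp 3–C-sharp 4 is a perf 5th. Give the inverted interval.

perfect fourth

The rule of nine gives the new number: 9 − 5 = 4, so a fifth becomes a fourth.
The quality also flips — perfect stays perfect — giving a perfect fourth.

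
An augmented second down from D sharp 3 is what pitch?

C 3

Counting two letter names down from D lands on C.
Moving 3 semitones down from D#3 (the size of an augmented second) reaches C3.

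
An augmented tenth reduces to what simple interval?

Take out an octave (7 from the number): 10 − 7 = 3.
So an augmented tenth is an octave plus an augmented third. The quality is unchanged.

augmented third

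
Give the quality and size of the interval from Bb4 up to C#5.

augmented 2nd

B to C spans two letter names (B-C), so the interval is some kind of second.
Bb4 to C#5 spans 3 semitones — one semitone wider than the major second (2) — giving an augmented second.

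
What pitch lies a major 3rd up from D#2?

F##2

Three letter names up from D: F.
A major third spans 4 semitones, so from D#2 the target pitch is F##2.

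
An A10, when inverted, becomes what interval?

diminished 6th

First reduce the compound augmented tenth to its simple form, an augmented third.
The rule of nine gives the new number: 9 − 3 = 6, so a third becomes a sixth.
The quality also flips — augmented becomes diminished — giving a diminished sixth.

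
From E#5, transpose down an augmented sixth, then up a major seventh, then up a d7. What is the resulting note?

E#5 down an augmented sixth → G4 (10 semitones).
Up a major seventh from G4: F#5 (11 semitones up).
F#5 up a diminished seventh → Eb6 (9 semitones).

Eb6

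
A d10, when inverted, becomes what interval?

augmented 6th

First reduce the compound diminished tenth to its simple form, a diminished third.
The rule of nine gives the new number: 9 − 3 = 6, so a third becomes a sixth.
Quality inverts too: diminished becomes augmented. That makes the inversion an augmented sixth.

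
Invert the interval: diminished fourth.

Interval numbers invert to sum to nine: 4 + 5 = 9, so a fourth inverts to a fifth.
Quality inverts too: diminished becomes augmented. That makes the inversion an augmented fifth.

augmented fifth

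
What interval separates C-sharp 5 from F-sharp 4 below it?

perfect 5th

Descending from C#5 to F#4 is the same interval as ascending F#4 to C#5.
F to C spans five letter names (F-G-A-B-C): a fifth.
F#4 to C#5 is 7 semitones, matching the perfect fifth exactly, so the quality is perfect.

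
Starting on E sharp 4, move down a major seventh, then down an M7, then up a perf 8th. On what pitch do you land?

G 3

A major seventh down from E#4 is F#3.
Down a major seventh from F#3: G2 (11 semitones down).
Up a perfect octave from G2: G3 (12 semitones up).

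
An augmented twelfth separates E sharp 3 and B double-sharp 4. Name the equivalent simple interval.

augmented fifth

Each octave removed subtracts seven from the number: 12 − 7 = 5.
Quality carries through unchanged, so the simple form is an augmented fifth.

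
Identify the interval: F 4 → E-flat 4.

M2

Descending from F4 to Eb4 is the same interval as ascending Eb4 to F4.
E to F spans two letter names (E-F) — that makes it a second of some quality.
Eb4 to F4 is 2 semitones, matching the major second exactly, so the quality is major.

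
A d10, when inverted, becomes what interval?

augmented sixth

First reduce the compound diminished tenth to its simple form, a diminished third.
Interval numbers invert to sum to nine: 3 + 6 = 9, so a third inverts to a sixth.
The quality also flips — diminished becomes augmented — giving an augmented sixth.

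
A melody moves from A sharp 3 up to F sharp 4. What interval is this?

m6

A to F spans six letter names (A-B-C-D-E-F) — that makes it a sixth of some quality.
A#3 to F#4 is 8 semitones, a half step short of the major sixth (9), so this is minor.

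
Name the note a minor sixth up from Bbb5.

Gbb6

Counting six letter names up from B lands on G.
A minor sixth is 8 semitones; 8 semitones up from Bbb5 gives Gbb6.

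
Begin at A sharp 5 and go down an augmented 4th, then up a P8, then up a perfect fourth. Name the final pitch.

A#5 down an augmented fourth → E5 (6 semitones).
A perfect octave up from E5 is E6.
A perfect fourth up from E6 is A6.

A 6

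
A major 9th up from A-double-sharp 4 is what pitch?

B-double-sharp 5

The ninth's letter: A up two letter names plus an octave → B.
A major ninth spans 14 semitones, so from A##4 the target pitch is B##5.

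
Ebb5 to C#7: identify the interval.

E to C spans six letter names (E-F-G-A-B-C), plus an octave — that makes it a thirteenth of some quality.
A major thirteenth would be 21 semitones; Ebb5 to C#7 is 23, two semitones wider, so the interval is doubly augmented.
(Equivalently, a compound doubly augmented sixth: a doubly augmented sixth plus an octave.)

doubly augmented thirteenth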